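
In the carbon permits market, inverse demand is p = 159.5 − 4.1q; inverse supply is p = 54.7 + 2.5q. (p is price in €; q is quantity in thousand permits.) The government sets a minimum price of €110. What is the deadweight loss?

Competitive equilibrium: 159.5 − 4.1q = 54.7 + 2.5q → q* = 15.8788, p* = 94.397.
At the floor p = 110, quantity demanded = (159.5 − 110)/4.1 = 12.0732.
Sellers' marginal cost at q' = 12.0732: 54.7 + 2.5·12.0732 = 84.883.
Δq = 15.8788 − 12.0732 = 3.8056; wedge = 110 − 84.883 = 25.117.
DWL = ½ × 3.8056 × 25.117 = €47.79 thousand.

€47.79 thousand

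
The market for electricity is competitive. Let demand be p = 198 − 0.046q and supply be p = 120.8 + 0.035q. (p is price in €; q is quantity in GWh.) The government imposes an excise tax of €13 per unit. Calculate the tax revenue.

Competitive equilibrium: 198 − 0.046q = 120.8 + 0.035q → q* = 953.0864, p* = 154.158.
With the tax, the buyer price exceeds the seller price by 13: (198 − 0.046q) − (120.8 + 0.035q) = 13 → q' = 792.5926.
Tax revenue = 13 × 792.5926 = €10303.70.

€10303.70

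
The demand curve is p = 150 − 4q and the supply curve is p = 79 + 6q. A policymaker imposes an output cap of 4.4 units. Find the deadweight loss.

36.45

Competitive equilibrium: 150 − 4q = 79 + 6q → q* = 7.1, p* = 121.6.
At q = 4.4: demand price = 150 − 4·4.4 = 132.4; supply price = 79 + 6·4.4 = 105.4.
Δq = 7.1 − 4.4 = 2.7; wedge = 132.4 − 105.4 = 27.
Deadweight loss = ½ × 2.7 × 27 = 36.45.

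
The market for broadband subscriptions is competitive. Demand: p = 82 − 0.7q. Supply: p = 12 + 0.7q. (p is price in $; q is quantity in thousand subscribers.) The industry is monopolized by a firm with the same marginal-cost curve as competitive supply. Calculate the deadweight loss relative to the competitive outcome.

Competitive equilibrium: 82 − 0.7q = 12 + 0.7q → q* = 50, p* = 47.
Marginal revenue: MR = 82 − 1.4q. Set MR = MC: 82 − 1.4q = 12 + 0.7q → q_m = 33.33333.
Price p_m = 82 − 0.7·33.33333 = 58.66667; MC(q_m) = 12 + 0.7·33.33333 = 35.33333.
Competitive q* = 50, so Δq = 16.66667; wedge = 58.66667 − 35.33333 = 23.33334.
DWL = ½ × 16.66667 × 23.33334 = $194.44 thousand.

$194.44 thousand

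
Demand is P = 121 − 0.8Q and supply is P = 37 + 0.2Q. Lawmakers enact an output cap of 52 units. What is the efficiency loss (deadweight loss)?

Competitive equilibrium: 121 − 0.8Q = 37 + 0.2Q → Q* = 84, P* = 53.8.
At Q = 52: demand price = 121 − 0.8·52 = 79.4; supply price = 37 + 0.2·52 = 47.4.
ΔQ = 84 − 52 = 32; wedge = 79.4 − 47.4 = 32.
Welfare loss = ½ × 32 × 32 = 512.

512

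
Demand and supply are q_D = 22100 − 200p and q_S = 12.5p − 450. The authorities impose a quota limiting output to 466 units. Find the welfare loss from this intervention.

In inverse form: demand p = 110.5 − 0.005q, supply p = 36 + 0.08q.
Competitive equilibrium: 110.5 − 0.005q = 36 + 0.08q → q* = 876.4706, p* = 106.1176.
At q = 466: demand price = 110.5 − 0.005·466 = 108.17; supply price = 36 + 0.08·466 = 73.28.
Δq = 876.4706 − 466 = 410.4706; wedge = 108.17 − 73.28 = 34.89.
DWL = ½ × 410.4706 × 34.89 = 7160.66.

7160.66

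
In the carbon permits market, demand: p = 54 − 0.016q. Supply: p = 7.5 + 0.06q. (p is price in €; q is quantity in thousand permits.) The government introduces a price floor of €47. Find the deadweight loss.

€1155.02 thousand

Competitive equilibrium: 54 − 0.016q = 7.5 + 0.06q → q* = 611.8421, p* = 44.2105.
At the floor p = 47, quantity demanded = (54 − 47)/0.016 = 437.5.
Sellers' marginal cost at q' = 437.5: 7.5 + 0.06·437.5 = 33.75.
Δq = 611.8421 − 437.5 = 174.3421; wedge = 47 − 33.75 = 13.25.
DWL = ½ × 174.3421 × 13.25 = €1155.02 thousand.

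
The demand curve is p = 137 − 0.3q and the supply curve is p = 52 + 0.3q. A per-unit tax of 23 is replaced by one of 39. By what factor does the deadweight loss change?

Competitive equilibrium: 137 − 0.3q = 52 + 0.3q → q* = 141.6667, p* = 94.5.
For a per-unit tax t: Δq = t/0.6, so DWL = ½·t·(t/0.6) = t²/1.2.
At t = 23: DWL = 440.833. At t = 39: DWL = 1267.5.
Ratio = (39/23)² = 2.875.

2.875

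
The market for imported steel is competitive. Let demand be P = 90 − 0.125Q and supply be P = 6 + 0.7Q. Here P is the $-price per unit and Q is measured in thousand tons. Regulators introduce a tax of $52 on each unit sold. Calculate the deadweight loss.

Competitive equilibrium: 90 − 0.125Q = 6 + 0.7Q → Q* = 101.8182, P* = 77.2727.
With the tax, the buyer price exceeds the seller price by 52: (90 − 0.125Q) − (6 + 0.7Q) = 52 → Q' = 38.7879.
ΔQ = 101.8182 − 38.7879 = 63.0303; the wedge equals the tax, 52.
DWL = ½ × 63.0303 × 52 = $1638.79 thousand.

$1638.79 thousand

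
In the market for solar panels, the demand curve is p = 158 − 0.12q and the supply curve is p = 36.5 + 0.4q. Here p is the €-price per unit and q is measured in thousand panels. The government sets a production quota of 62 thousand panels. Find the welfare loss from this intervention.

Competitive equilibrium: 158 − 0.12q = 36.5 + 0.4q → q* = 233.6538, p* = 129.9615.
At q = 62: demand price = 158 − 0.12·62 = 150.56; supply price = 36.5 + 0.4·62 = 61.3.
Δq = 233.6538 − 62 = 171.6538; wedge = 150.56 − 61.3 = 89.26.
DWL = ½ × 171.6538 × 89.26 = €7660.91 thousand.

€7660.91 thousand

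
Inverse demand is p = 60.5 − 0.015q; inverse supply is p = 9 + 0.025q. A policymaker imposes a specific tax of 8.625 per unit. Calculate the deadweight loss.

Competitive equilibrium: 60.5 − 0.015q = 9 + 0.025q → q* = 1287.5, p* = 41.1875.
With the tax, the buyer price exceeds the seller price by 8.625: (60.5 − 0.015q) − (9 + 0.025q) = 8.625 → q' = 1071.875.
Δq = 1287.5 − 1071.875 = 215.625; the wedge equals the tax, 8.625.
Welfare loss = ½ × 215.625 × 8.625 = 929.88.

929.88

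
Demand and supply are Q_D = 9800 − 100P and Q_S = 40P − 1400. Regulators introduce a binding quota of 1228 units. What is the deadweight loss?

In inverse form: demand P = 98 − 0.01Q, supply P = 35 + 0.025Q.
Competitive equilibrium: 98 − 0.01Q = 35 + 0.025Q → Q* = 1800, P* = 80.
At Q = 1228: demand price = 98 − 0.01·1228 = 85.72; supply price = 35 + 0.025·1228 = 65.7.
ΔQ = 1800 − 1228 = 572; wedge = 85.72 − 65.7 = 20.02.
The triangle = ½ × 572 × 20.02 = 5725.72.

5725.72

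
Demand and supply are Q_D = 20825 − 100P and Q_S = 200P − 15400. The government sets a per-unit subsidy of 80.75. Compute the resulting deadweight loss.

In inverse form: demand P = 208.25 − 0.01Q, supply P = 77 + 0.005Q.
Competitive equilibrium: 208.25 − 0.01Q = 77 + 0.005Q → Q* = 8750, P* = 120.75.
The subsidy lowers effective supply by 80.75: P = 0.005Q − 3.75.
New quantity: 208.25 − 0.01Q = 0.005Q − 3.75 → Q' = 14133.3333.
Overproduction ΔQ = 14133.3333 − 8750 = 5383.3333; wedge = subsidy = 80.75.
Deadweight loss = ½ × 5383.3333 × 80.75 = 217352.08.

217352.08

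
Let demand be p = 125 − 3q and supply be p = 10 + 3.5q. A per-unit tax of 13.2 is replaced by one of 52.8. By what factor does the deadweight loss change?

Competitive equilibrium: 125 − 3q = 10 + 3.5q → q* = 17.6923, p* = 71.9231.
For a per-unit tax t: Δq = t/6.5, so DWL = ½·t·(t/6.5) = t²/13.
At t = 13.2: DWL = 13.403. At t = 52.8: DWL = 214.449.
Ratio = (52.8/13.2)² = 16.

16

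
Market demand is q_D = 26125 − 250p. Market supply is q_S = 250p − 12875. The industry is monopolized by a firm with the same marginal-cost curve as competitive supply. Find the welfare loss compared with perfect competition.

19506.94

In inverse form: demand p = 104.5 − 0.004q, supply p = 51.5 + 0.004q.
Competitive equilibrium: 104.5 − 0.004q = 51.5 + 0.004q → q* = 6625, p* = 78.
Marginal revenue: MR = 104.5 − 0.008q. Set MR = MC: 104.5 − 0.008q = 51.5 + 0.004q → q_m = 4416.66667.
Price p_m = 104.5 − 0.004·4416.66667 = 86.83333; MC(q_m) = 51.5 + 0.004·4416.66667 = 69.16667.
Competitive q* = 6625, so Δq = 2208.33333; wedge = 86.83333 − 69.16667 = 17.66666.
Deadweight loss = ½ × 2208.33333 × 17.66666 = 19506.94.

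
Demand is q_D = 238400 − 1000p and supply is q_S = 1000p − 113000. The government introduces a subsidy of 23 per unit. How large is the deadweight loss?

In inverse form: demand p = 238.4 − 0.001q, supply p = 113 + 0.001q.
Competitive equilibrium: 238.4 − 0.001q = 113 + 0.001q → q* = 62700, p* = 175.7.
The subsidy lowers effective supply by 23: p = 90 + 0.001q.
New quantity: 238.4 − 0.001q = 90 + 0.001q → q' = 74200.
Overproduction Δq = 74200 − 62700 = 11500; wedge = subsidy = 23.
Welfare loss = ½ × 11500 × 23 = 132250.

132250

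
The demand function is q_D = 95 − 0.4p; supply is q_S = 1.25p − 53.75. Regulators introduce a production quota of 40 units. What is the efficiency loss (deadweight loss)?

591.86

In inverse form: demand p = 237.5 − 2.5q, supply p = 43 + 0.8q.
Competitive equilibrium: 237.5 − 2.5q = 43 + 0.8q → q* = 58.9394, p* = 90.1515.
At q = 40: demand price = 237.5 − 2.5·40 = 137.5; supply price = 43 + 0.8·40 = 75.
Δq = 58.9394 − 40 = 18.9394; wedge = 137.5 − 75 = 62.5.
DWL = ½ × 18.9394 × 62.5 = 591.86.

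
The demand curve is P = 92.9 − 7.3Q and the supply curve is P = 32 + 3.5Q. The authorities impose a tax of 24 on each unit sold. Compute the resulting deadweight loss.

Competitive equilibrium: 92.9 − 7.3Q = 32 + 3.5Q → Q* = 5.6389, P* = 51.7361.
With the tax, the buyer price exceeds the seller price by 24: (92.9 − 7.3Q) − (32 + 3.5Q) = 24 → Q' = 3.4167.
ΔQ = 5.6389 − 3.4167 = 2.2222; the wedge equals the tax, 24.
DWL = ½ × 2.2222 × 24 = 26.67.

26.67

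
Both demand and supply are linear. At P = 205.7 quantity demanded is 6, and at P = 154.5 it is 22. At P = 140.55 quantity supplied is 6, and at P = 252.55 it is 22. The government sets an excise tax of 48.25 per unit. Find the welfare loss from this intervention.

Demand slope = (154.5 − 205.7)/(22 − 6) = −3.2, so P = 224.9 − 3.2Q.
Supply slope = (252.55 − 140.55)/(22 − 6) = 7, so P = 98.55 + 7Q.
Competitive equilibrium: 224.9 − 3.2Q = 98.55 + 7Q → Q* = 12.3873, P* = 185.2608.
With the tax, the buyer price exceeds the seller price by 48.25: (224.9 − 3.2Q) − (98.55 + 7Q) = 48.25 → Q' = 7.6569.
ΔQ = 12.3873 − 7.6569 = 4.7304; the wedge equals the tax, 48.25.
The triangle = ½ × 4.7304 × 48.25 = 114.12.

114.12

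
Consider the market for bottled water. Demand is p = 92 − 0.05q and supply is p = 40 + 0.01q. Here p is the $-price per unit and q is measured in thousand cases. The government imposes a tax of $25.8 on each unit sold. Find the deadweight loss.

$5547 thousand

Competitive equilibrium: 92 − 0.05q = 40 + 0.01q → q* = 866.6667, p* = 48.6667.
With the tax, the buyer price exceeds the seller price by 25.8: (92 − 0.05q) − (40 + 0.01q) = 25.8 → q' = 436.6667.
Δq = 866.6667 − 436.6667 = 430; the wedge equals the tax, 25.8.
Welfare loss = ½ × 430 × 25.8 = $5547 thousand.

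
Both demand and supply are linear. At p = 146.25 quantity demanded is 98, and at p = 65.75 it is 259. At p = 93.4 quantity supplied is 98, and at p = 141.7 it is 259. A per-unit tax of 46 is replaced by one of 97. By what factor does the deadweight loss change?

Demand slope = (65.75 − 146.25)/(259 − 98) = −0.5, so p = 195.25 − 0.5q.
Supply slope = (141.7 − 93.4)/(259 − 98) = 0.3, so p = 64 + 0.3q.
Competitive equilibrium: 195.25 − 0.5q = 64 + 0.3q → q* = 164.0625, p* = 113.2188.
For a per-unit tax t: Δq = t/0.8, so DWL = ½·t·(t/0.8) = t²/1.6.
At t = 46: DWL = 1322.5. At t = 97: DWL = 5880.625.
Ratio = (97/46)² = 4.447.

4.447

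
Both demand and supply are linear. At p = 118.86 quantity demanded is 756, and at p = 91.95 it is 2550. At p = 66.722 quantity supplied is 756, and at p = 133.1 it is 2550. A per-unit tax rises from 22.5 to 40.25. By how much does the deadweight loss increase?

10709.74

Demand slope = (91.95 − 118.86)/(2550 − 756) = −0.015, so p = 130.2 − 0.015q.
Supply slope = (133.1 − 66.722)/(2550 − 756) = 0.037, so p = 38.75 + 0.037q.
Competitive equilibrium: 130.2 − 0.015q = 38.75 + 0.037q → q* = 1758.6538, p* = 103.8202.
For a per-unit tax t: Δq = t/0.052, so DWL = ½·t·(t/0.052) = t²/0.104.
At t = 22.5: DWL = 4867.788. At t = 40.25: DWL = 15577.524.
Increase = 15577.524 − 4867.788 = 10709.74.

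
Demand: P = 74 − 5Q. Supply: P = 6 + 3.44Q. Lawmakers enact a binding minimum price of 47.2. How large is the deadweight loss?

30.69

Competitive equilibrium: 74 − 5Q = 6 + 3.44Q → Q* = 8.0569, P* = 33.7156.
At the floor P = 47.2, quantity demanded = (74 − 47.2)/5 = 5.36.
Sellers' marginal cost at Q' = 5.36: 6 + 3.44·5.36 = 24.4384.
ΔQ = 8.0569 − 5.36 = 2.6969; wedge = 47.2 − 24.4384 = 22.7616.
The triangle = ½ × 2.6969 × 22.7616 = 30.69.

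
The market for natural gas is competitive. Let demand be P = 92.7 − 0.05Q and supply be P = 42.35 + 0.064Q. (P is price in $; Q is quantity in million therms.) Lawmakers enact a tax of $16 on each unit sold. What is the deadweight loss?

$1122.81 million

Competitive equilibrium: 92.7 − 0.05Q = 42.35 + 0.064Q → Q* = 441.6667, P* = 70.6167.
With the tax, the buyer price exceeds the seller price by 16: (92.7 − 0.05Q) − (42.35 + 0.064Q) = 16 → Q' = 301.3158.
ΔQ = 441.6667 − 301.3158 = 140.3509; the wedge equals the tax, 16.
Deadweight loss = ½ × 140.3509 × 16 = $1122.81 million.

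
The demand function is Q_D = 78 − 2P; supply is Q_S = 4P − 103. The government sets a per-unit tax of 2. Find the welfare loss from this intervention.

In inverse form: demand P = 39 − 0.5Q, supply P = 25.75 + 0.25Q.
Competitive equilibrium: 39 − 0.5Q = 25.75 + 0.25Q → Q* = 17.6667, P* = 30.1667.
With the tax, the buyer price exceeds the seller price by 2: (39 − 0.5Q) − (25.75 + 0.25Q) = 2 → Q' = 15.
ΔQ = 17.6667 − 15 = 2.6667; the wedge equals the tax, 2.
Welfare loss = ½ × 2.6667 × 2 = 2.67.

2.67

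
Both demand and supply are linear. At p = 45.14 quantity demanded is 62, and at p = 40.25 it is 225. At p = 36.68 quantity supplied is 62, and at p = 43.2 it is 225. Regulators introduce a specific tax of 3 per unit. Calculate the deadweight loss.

Demand slope = (40.25 − 45.14)/(225 − 62) = −0.03, so p = 47 − 0.03q.
Supply slope = (43.2 − 36.68)/(225 − 62) = 0.04, so p = 34.2 + 0.04q.
Competitive equilibrium: 47 − 0.03q = 34.2 + 0.04q → q* = 182.8571, p* = 41.5143.
With the tax, the buyer price exceeds the seller price by 3: (47 − 0.03q) − (34.2 + 0.04q) = 3 → q' = 140.
Δq = 182.8571 − 140 = 42.8571; the wedge equals the tax, 3.
The triangle = ½ × 42.8571 × 3 = 64.29.

64.29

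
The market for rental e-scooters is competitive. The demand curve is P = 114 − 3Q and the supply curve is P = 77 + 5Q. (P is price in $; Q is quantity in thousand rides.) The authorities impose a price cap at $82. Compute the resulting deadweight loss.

$52.56 thousand

Competitive equilibrium: 114 − 3Q = 77 + 5Q → Q* = 4.625, P* = 100.125.
At the ceiling P = 82, quantity supplied = (82 − 77)/5 = 1.
Willingness to pay at Q' = 1: 114 − 3·1 = 111.
ΔQ = 4.625 − 1 = 3.625; wedge = 111 − 82 = 29.
The triangle = ½ × 3.625 × 29 = $52.56 thousand.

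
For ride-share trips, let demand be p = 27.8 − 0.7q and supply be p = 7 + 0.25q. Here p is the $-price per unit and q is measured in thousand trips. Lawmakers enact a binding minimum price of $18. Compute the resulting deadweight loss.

Competitive equilibrium: 27.8 − 0.7q = 7 + 0.25q → q* = 21.8947, p* = 12.4737.
At the floor p = 18, quantity demanded = (27.8 − 18)/0.7 = 14.
Sellers' marginal cost at q' = 14: 7 + 0.25·14 = 10.5.
Δq = 21.8947 − 14 = 7.8947; wedge = 18 − 10.5 = 7.5.
DWL = ½ × 7.8947 × 7.5 = $29.61 thousand.

$29.61 thousand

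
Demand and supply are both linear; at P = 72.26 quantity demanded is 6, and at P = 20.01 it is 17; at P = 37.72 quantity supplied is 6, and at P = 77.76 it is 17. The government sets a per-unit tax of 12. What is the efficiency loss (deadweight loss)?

8.58

Demand slope = (20.01 − 72.26)/(17 − 6) = −4.75, so P = 100.76 − 4.75Q.
Supply slope = (77.76 − 37.72)/(17 − 6) = 3.64, so P = 15.88 + 3.64Q.
Competitive equilibrium: 100.76 − 4.75Q = 15.88 + 3.64Q → Q* = 10.1168, P* = 52.7052.
With the tax, the buyer price exceeds the seller price by 12: (100.76 − 4.75Q) − (15.88 + 3.64Q) = 12 → Q' = 8.6865.
ΔQ = 10.1168 − 8.6865 = 1.4303; the wedge equals the tax, 12.
Welfare loss = ½ × 1.4303 × 12 = 8.58.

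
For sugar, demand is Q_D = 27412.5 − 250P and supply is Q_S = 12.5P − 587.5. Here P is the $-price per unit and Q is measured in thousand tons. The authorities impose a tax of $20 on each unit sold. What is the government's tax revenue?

$10154.76 thousand

In inverse form: demand P = 109.65 − 0.004Q, supply P = 47 + 0.08Q.
Competitive equilibrium: 109.65 − 0.004Q = 47 + 0.08Q → Q* = 745.8333, P* = 106.6667.
With the tax, the buyer price exceeds the seller price by 20: (109.65 − 0.004Q) − (47 + 0.08Q) = 20 → Q' = 507.7381.
Tax revenue = 20 × 507.7381 = $10154.76 thousand.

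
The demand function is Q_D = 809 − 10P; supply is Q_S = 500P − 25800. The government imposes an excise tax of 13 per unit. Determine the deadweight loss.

828.43

In inverse form: demand P = 80.9 − 0.1Q, supply P = 51.6 + 0.002Q.
Competitive equilibrium: 80.9 − 0.1Q = 51.6 + 0.002Q → Q* = 287.2549, P* = 52.1745.
With the tax, the buyer price exceeds the seller price by 13: (80.9 − 0.1Q) − (51.6 + 0.002Q) = 13 → Q' = 159.8039.
ΔQ = 287.2549 − 159.8039 = 127.451; the wedge equals the tax, 13.
DWL = ½ × 127.451 × 13 = 828.43.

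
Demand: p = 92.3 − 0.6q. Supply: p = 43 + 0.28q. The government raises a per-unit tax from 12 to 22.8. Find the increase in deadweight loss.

213.55

Competitive equilibrium: 92.3 − 0.6q = 43 + 0.28q → q* = 56.0227, p* = 58.6864.
For a per-unit tax t: Δq = t/0.88, so DWL = ½·t·(t/0.88) = t²/1.76.
At t = 12: DWL = 81.818. At t = 22.8: DWL = 295.364.
Increase = 295.364 − 81.818 = 213.55.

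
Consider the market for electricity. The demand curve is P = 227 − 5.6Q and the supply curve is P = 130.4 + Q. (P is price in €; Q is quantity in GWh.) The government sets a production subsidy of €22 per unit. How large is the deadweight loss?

€36.67

Competitive equilibrium: 227 − 5.6Q = 130.4 + Q → Q* = 14.6364, P* = 145.0364.
The subsidy lowers effective supply by 22: P = 108.4 + Q.
New quantity: 227 − 5.6Q = 108.4 + Q → Q' = 17.9697.
Overproduction ΔQ = 17.9697 − 14.6364 = 3.3333; wedge = subsidy = 22.
The triangle = ½ × 3.3333 × 22 = €36.67.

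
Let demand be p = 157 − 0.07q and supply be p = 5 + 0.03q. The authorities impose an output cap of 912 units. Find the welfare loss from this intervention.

Competitive equilibrium: 157 − 0.07q = 5 + 0.03q → q* = 1520, p* = 50.6.
At q = 912: demand price = 157 − 0.07·912 = 93.16; supply price = 5 + 0.03·912 = 32.36.
Δq = 1520 − 912 = 608; wedge = 93.16 − 32.36 = 60.8.
DWL = ½ × 608 × 60.8 = 18483.20.

18483.20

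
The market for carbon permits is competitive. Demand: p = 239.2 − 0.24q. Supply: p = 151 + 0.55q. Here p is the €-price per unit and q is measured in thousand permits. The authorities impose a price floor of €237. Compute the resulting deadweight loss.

€4148.26 thousand

Competitive equilibrium: 239.2 − 0.24q = 151 + 0.55q → q* = 111.6456, p* = 212.4051.
At the floor p = 237, quantity demanded = (239.2 − 237)/0.24 = 9.1667.
Sellers' marginal cost at q' = 9.1667: 151 + 0.55·9.1667 = 156.0417.
Δq = 111.6456 − 9.1667 = 102.4789; wedge = 237 − 156.0417 = 80.9583.
Welfare loss = ½ × 102.4789 × 80.9583 = €4148.26 thousand.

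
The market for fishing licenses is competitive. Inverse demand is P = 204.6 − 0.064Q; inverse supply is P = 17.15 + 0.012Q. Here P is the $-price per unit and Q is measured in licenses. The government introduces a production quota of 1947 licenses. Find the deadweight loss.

Competitive equilibrium: 204.6 − 0.064Q = 17.15 + 0.012Q → Q* = 2466.4474, P* = 46.7474.
At Q = 1947: demand price = 204.6 − 0.064·1947 = 79.992; supply price = 17.15 + 0.012·1947 = 40.514.
ΔQ = 2466.4474 − 1947 = 519.4474; wedge = 79.992 − 40.514 = 39.478.
Welfare loss = ½ × 519.4474 × 39.478 = $10253.37.

$10253.37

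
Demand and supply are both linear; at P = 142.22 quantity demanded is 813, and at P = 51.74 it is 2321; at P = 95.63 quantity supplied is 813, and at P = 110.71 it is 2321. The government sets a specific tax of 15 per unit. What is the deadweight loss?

Demand slope = (51.74 − 142.22)/(2321 − 813) = −0.06, so P = 191 − 0.06Q.
Supply slope = (110.71 − 95.63)/(2321 − 813) = 0.01, so P = 87.5 + 0.01Q.
Competitive equilibrium: 191 − 0.06Q = 87.5 + 0.01Q → Q* = 1478.5714, P* = 102.2857.
With the tax, the buyer price exceeds the seller price by 15: (191 − 0.06Q) − (87.5 + 0.01Q) = 15 → Q' = 1264.2857.
ΔQ = 1478.5714 − 1264.2857 = 214.2857; the wedge equals the tax, 15.
Welfare loss = ½ × 214.2857 × 15 = 1607.14.

1607.14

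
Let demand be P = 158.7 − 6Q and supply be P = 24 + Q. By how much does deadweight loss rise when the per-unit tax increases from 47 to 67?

162.86

Competitive equilibrium: 158.7 − 6Q = 24 + Q → Q* = 19.2429, P* = 43.2429.
For a per-unit tax t: ΔQ = t/7, so DWL = ½·t·(t/7) = t²/14.
At t = 47: DWL = 157.786. At t = 67: DWL = 320.643.
Increase = 320.643 − 157.786 = 162.86.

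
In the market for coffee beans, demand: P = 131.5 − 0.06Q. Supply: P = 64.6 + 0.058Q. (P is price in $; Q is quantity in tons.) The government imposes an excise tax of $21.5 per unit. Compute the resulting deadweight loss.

Competitive equilibrium: 131.5 − 0.06Q = 64.6 + 0.058Q → Q* = 566.9492, P* = 97.4831.
With the tax, the buyer price exceeds the seller price by 21.5: (131.5 − 0.06Q) − (64.6 + 0.058Q) = 21.5 → Q' = 384.7458.
ΔQ = 566.9492 − 384.7458 = 182.2034; the wedge equals the tax, 21.5.
DWL = ½ × 182.2034 × 21.5 = $1958.69.

$1958.69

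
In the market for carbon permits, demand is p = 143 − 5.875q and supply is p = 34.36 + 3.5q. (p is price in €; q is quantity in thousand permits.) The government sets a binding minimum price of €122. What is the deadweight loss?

Competitive equilibrium: 143 − 5.875q = 34.36 + 3.5q → q* = 11.5883, p* = 74.9189.
At the floor p = 122, quantity demanded = (143 − 122)/5.875 = 3.5745.
Sellers' marginal cost at q' = 3.5745: 34.36 + 3.5·3.5745 = 46.8708.
Δq = 11.5883 − 3.5745 = 8.0138; wedge = 122 − 46.8708 = 75.1292.
Welfare loss = ½ × 8.0138 × 75.1292 = €301.04 thousand.

€301.04 thousand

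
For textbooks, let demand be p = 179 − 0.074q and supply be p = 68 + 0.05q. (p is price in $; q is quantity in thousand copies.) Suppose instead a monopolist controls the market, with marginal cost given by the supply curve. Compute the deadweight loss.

Competitive equilibrium: 179 − 0.074q = 68 + 0.05q → q* = 895.16129, p* = 112.75806.
Marginal revenue: MR = 179 − 0.148q. Set MR = MC: 179 − 0.148q = 68 + 0.05q → q_m = 560.60606.
Price p_m = 179 − 0.074·560.60606 = 137.51515; MC(q_m) = 68 + 0.05·560.60606 = 96.0303.
Competitive q* = 895.16129, so Δq = 334.55523; wedge = 137.51515 − 96.0303 = 41.48485.
DWL = ½ × 334.55523 × 41.48485 = $6939.49 thousand.

$6939.49 thousand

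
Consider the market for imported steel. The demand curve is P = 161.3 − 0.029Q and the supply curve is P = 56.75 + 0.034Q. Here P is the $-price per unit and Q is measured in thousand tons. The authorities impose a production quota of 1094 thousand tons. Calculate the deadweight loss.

$10074.24 thousand

Competitive equilibrium: 161.3 − 0.029Q = 56.75 + 0.034Q → Q* = 1659.5238, P* = 113.1738.
At Q = 1094: demand price = 161.3 − 0.029·1094 = 129.574; supply price = 56.75 + 0.034·1094 = 93.946.
ΔQ = 1659.5238 − 1094 = 565.5238; wedge = 129.574 − 93.946 = 35.628.
The triangle = ½ × 565.5238 × 35.628 = $10074.24 thousand.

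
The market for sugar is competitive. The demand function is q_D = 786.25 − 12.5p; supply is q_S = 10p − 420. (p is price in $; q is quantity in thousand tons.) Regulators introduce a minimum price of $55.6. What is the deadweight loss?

$55.63 thousand

In inverse form: demand p = 62.9 − 0.08q, supply p = 42 + 0.1q.
Competitive equilibrium: 62.9 − 0.08q = 42 + 0.1q → q* = 116.1111, p* = 53.6111.
At the floor p = 55.6, quantity demanded = (62.9 − 55.6)/0.08 = 91.25.
Sellers' marginal cost at q' = 91.25: 42 + 0.1·91.25 = 51.125.
Δq = 116.1111 − 91.25 = 24.8611; wedge = 55.6 − 51.125 = 4.475.
Deadweight loss = ½ × 24.8611 × 4.475 = $55.63 thousand.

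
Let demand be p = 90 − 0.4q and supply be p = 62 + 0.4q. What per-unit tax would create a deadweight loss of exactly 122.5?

14

Competitive equilibrium: 90 − 0.4q = 62 + 0.4q → q* = 35, p* = 76.
A tax t gives Δq = t/0.8 and wedge t, so DWL = t²/1.6.
t²/1.6 = 122.5 → t² = 196 → t = 14.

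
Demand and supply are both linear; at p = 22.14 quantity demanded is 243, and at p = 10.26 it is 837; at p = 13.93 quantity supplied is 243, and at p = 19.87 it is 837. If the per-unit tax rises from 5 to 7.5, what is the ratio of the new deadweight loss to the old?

Demand slope = (10.26 − 22.14)/(837 − 243) = −0.02, so p = 27 − 0.02q.
Supply slope = (19.87 − 13.93)/(837 − 243) = 0.01, so p = 11.5 + 0.01q.
Competitive equilibrium: 27 − 0.02q = 11.5 + 0.01q → q* = 516.6667, p* = 16.6667.
For a per-unit tax t: Δq = t/0.03, so DWL = ½·t·(t/0.03) = t²/0.06.
At t = 5: DWL = 416.667. At t = 7.5: DWL = 937.5.
Ratio = (7.5/5)² = 2.25.

2.25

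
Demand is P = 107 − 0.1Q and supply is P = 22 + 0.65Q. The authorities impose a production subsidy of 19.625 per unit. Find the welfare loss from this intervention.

256.76

Competitive equilibrium: 107 − 0.1Q = 22 + 0.65Q → Q* = 113.3333, P* = 95.6667.
The subsidy lowers effective supply by 19.625: P = 2.375 + 0.65Q.
New quantity: 107 − 0.1Q = 2.375 + 0.65Q → Q' = 139.5.
Overproduction ΔQ = 139.5 − 113.3333 = 26.1667; wedge = subsidy = 19.625.
The triangle = ½ × 26.1667 × 19.625 = 256.76.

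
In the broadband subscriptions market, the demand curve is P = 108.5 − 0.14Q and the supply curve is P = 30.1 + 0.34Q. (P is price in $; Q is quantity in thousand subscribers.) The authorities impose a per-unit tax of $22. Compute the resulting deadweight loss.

Competitive equilibrium: 108.5 − 0.14Q = 30.1 + 0.34Q → Q* = 163.3333, P* = 85.6333.
With the tax, the buyer price exceeds the seller price by 22: (108.5 − 0.14Q) − (30.1 + 0.34Q) = 22 → Q' = 117.5.
ΔQ = 163.3333 − 117.5 = 45.8333; the wedge equals the tax, 22.
Deadweight loss = ½ × 45.8333 × 22 = $504.17 thousand.

$504.17 thousand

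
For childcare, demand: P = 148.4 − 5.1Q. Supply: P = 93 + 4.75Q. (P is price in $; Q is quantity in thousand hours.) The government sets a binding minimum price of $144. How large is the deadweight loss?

$111.66 thousand

Competitive equilibrium: 148.4 − 5.1Q = 93 + 4.75Q → Q* = 5.62437, P* = 119.71574.
At the floor P = 144, quantity demanded = (148.4 − 144)/5.1 = 0.86275.
Sellers' marginal cost at Q' = 0.86275: 93 + 4.75·0.86275 = 97.09806.
ΔQ = 5.62437 − 0.86275 = 4.76162; wedge = 144 − 97.09806 = 46.90194.
Welfare loss = ½ × 4.76162 × 46.90194 = $111.66 thousand.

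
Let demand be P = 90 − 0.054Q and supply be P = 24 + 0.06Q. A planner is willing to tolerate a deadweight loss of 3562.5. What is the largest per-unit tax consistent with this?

28.5

Competitive equilibrium: 90 − 0.054Q = 24 + 0.06Q → Q* = 578.9474, P* = 58.7368.
A tax t gives ΔQ = t/0.114 and wedge t, so DWL = t²/0.228.
t²/0.228 = 3562.5 → t² = 812.25 → t = 28.5.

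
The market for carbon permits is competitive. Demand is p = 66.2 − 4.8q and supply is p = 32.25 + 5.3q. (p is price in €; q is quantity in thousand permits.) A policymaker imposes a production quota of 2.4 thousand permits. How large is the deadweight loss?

Competitive equilibrium: 66.2 − 4.8q = 32.25 + 5.3q → q* = 3.3614, p* = 50.0653.
At q = 2.4: demand price = 66.2 − 4.8·2.4 = 54.68; supply price = 32.25 + 5.3·2.4 = 44.97.
Δq = 3.3614 − 2.4 = 0.9614; wedge = 54.68 − 44.97 = 9.71.
Welfare loss = ½ × 0.9614 × 9.71 = €4.67 thousand.

€4.67 thousand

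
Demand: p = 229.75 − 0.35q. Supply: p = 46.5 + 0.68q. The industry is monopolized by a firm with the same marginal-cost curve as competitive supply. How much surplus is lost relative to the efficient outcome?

1048.57

Competitive equilibrium: 229.75 − 0.35q = 46.5 + 0.68q → q* = 177.9126, p* = 167.4806.
Marginal revenue: MR = 229.75 − 0.7q. Set MR = MC: 229.75 − 0.7q = 46.5 + 0.68q → q_m = 132.7899.
Price p_m = 229.75 − 0.35·132.7899 = 183.2735; MC(q_m) = 46.5 + 0.68·132.7899 = 136.7971.
Competitive q* = 177.9126, so Δq = 45.1227; wedge = 183.2735 − 136.7971 = 46.4764.
DWL = ½ × 45.1227 × 46.4764 = 1048.57.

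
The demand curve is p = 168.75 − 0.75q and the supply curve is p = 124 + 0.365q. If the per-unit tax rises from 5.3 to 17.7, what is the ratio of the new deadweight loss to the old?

11.153

Competitive equilibrium: 168.75 − 0.75q = 124 + 0.365q → q* = 40.1345, p* = 138.6491.
For a per-unit tax t: Δq = t/1.115, so DWL = ½·t·(t/1.115) = t²/2.23.
At t = 5.3: DWL = 12.596. At t = 17.7: DWL = 140.489.
Ratio = (17.7/5.3)² = 11.153.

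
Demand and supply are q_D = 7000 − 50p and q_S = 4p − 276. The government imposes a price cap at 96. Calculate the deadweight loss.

In inverse form: demand p = 140 − 0.02q, supply p = 69 + 0.25q.
Competitive equilibrium: 140 − 0.02q = 69 + 0.25q → q* = 262.963, p* = 134.7407.
At the ceiling p = 96, quantity supplied = (96 − 69)/0.25 = 108.
Willingness to pay at q' = 108: 140 − 0.02·108 = 137.84.
Δq = 262.963 − 108 = 154.963; wedge = 137.84 − 96 = 41.84.
Welfare loss = ½ × 154.963 × 41.84 = 3241.83.

3241.83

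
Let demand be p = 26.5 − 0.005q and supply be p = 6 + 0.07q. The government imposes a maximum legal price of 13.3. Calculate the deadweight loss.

1071.64

Competitive equilibrium: 26.5 − 0.005q = 6 + 0.07q → q* = 273.3333, p* = 25.1333.
At the ceiling p = 13.3, quantity supplied = (13.3 − 6)/0.07 = 104.2857.
Willingness to pay at q' = 104.2857: 26.5 − 0.005·104.2857 = 25.9786.
Δq = 273.3333 − 104.2857 = 169.0476; wedge = 25.9786 − 13.3 = 12.6786.
Deadweight loss = ½ × 169.0476 × 12.6786 = 1071.64.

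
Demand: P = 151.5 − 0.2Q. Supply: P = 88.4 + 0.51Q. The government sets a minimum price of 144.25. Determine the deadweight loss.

Competitive equilibrium: 151.5 − 0.2Q = 88.4 + 0.51Q → Q* = 88.8732, P* = 133.7254.
At the floor P = 144.25, quantity demanded = (151.5 − 144.25)/0.2 = 36.25.
Sellers' marginal cost at Q' = 36.25: 88.4 + 0.51·36.25 = 106.8875.
ΔQ = 88.8732 − 36.25 = 52.6232; wedge = 144.25 − 106.8875 = 37.3625.
Welfare loss = ½ × 52.6232 × 37.3625 = 983.07.

983.07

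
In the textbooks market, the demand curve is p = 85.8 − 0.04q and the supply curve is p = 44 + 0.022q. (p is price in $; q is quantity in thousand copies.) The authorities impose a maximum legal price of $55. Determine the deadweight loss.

$940.65 thousand

Competitive equilibrium: 85.8 − 0.04q = 44 + 0.022q → q* = 674.19355, p* = 58.83226.
At the ceiling p = 55, quantity supplied = (55 − 44)/0.022 = 500.
Willingness to pay at q' = 500: 85.8 − 0.04·500 = 65.8.
Δq = 674.19355 − 500 = 174.19355; wedge = 65.8 − 55 = 10.8.
Welfare loss = ½ × 174.19355 × 10.8 = $940.65 thousand.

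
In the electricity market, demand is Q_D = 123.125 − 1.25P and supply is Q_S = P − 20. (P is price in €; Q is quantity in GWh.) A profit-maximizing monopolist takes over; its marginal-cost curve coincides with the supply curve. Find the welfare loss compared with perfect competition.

In inverse form: demand P = 98.5 − 0.8Q, supply P = 20 + Q.
Competitive equilibrium: 98.5 − 0.8Q = 20 + Q → Q* = 43.6111, P* = 63.6111.
Marginal revenue: MR = 98.5 − 1.6Q. Set MR = MC: 98.5 − 1.6Q = 20 + Q → Q_m = 30.1923.
Price P_m = 98.5 − 0.8·30.1923 = 74.3462; MC(Q_m) = 20 + 1·30.1923 = 50.1923.
Competitive Q* = 43.6111, so ΔQ = 13.4188; wedge = 74.3462 − 50.1923 = 24.1539.
Deadweight loss = ½ × 13.4188 × 24.1539 = €162.06.

€162.06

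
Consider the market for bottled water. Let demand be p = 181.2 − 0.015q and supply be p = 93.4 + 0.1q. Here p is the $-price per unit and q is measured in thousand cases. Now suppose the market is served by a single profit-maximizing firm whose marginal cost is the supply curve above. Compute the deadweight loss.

$446.23 thousand

Competitive equilibrium: 181.2 − 0.015q = 93.4 + 0.1q → q* = 763.4783, p* = 169.7478.
Marginal revenue: MR = 181.2 − 0.03q. Set MR = MC: 181.2 − 0.03q = 93.4 + 0.1q → q_m = 675.3846.
Price p_m = 181.2 − 0.015·675.3846 = 171.0692; MC(q_m) = 93.4 + 0.1·675.3846 = 160.9385.
Competitive q* = 763.4783, so Δq = 88.0937; wedge = 171.0692 − 160.9385 = 10.1307.
DWL = ½ × 88.0937 × 10.1307 = $446.23 thousand.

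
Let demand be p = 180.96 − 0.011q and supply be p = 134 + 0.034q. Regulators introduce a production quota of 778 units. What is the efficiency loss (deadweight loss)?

Competitive equilibrium: 180.96 − 0.011q = 134 + 0.034q → q* = 1043.5556, p* = 169.4809.
At q = 778: demand price = 180.96 − 0.011·778 = 172.402; supply price = 134 + 0.034·778 = 160.452.
Δq = 1043.5556 − 778 = 265.5556; wedge = 172.402 − 160.452 = 11.95.
Welfare loss = ½ × 265.5556 × 11.95 = 1586.69.

1586.69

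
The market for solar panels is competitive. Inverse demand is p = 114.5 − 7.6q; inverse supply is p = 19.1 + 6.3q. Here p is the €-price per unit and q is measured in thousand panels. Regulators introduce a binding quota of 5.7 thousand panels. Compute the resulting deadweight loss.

Competitive equilibrium: 114.5 − 7.6q = 19.1 + 6.3q → q* = 6.8633, p* = 62.3388.
At q = 5.7: demand price = 114.5 − 7.6·5.7 = 71.18; supply price = 19.1 + 6.3·5.7 = 55.01.
Δq = 6.8633 − 5.7 = 1.1633; wedge = 71.18 − 55.01 = 16.17.
DWL = ½ × 1.1633 × 16.17 = €9.41 thousand.

€9.41 thousand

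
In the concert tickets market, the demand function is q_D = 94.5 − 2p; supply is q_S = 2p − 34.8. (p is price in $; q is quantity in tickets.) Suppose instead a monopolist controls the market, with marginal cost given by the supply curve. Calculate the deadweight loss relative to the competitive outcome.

$49.50

In inverse form: demand p = 47.25 − 0.5q, supply p = 17.4 + 0.5q.
Competitive equilibrium: 47.25 − 0.5q = 17.4 + 0.5q → q* = 29.85, p* = 32.325.
Marginal revenue: MR = 47.25 − q. Set MR = MC: 47.25 − q = 17.4 + 0.5q → q_m = 19.9.
Price p_m = 47.25 − 0.5·19.9 = 37.3; MC(q_m) = 17.4 + 0.5·19.9 = 27.35.
Competitive q* = 29.85, so Δq = 9.95; wedge = 37.3 − 27.35 = 9.95.
Welfare loss = ½ × 9.95 × 9.95 = $49.50.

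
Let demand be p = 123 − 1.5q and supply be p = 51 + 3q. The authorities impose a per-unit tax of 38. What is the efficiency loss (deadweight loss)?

Competitive equilibrium: 123 − 1.5q = 51 + 3q → q* = 16, p* = 99.
With the tax, the buyer price exceeds the seller price by 38: (123 − 1.5q) − (51 + 3q) = 38 → q' = 7.5556.
Δq = 16 − 7.5556 = 8.4444; the wedge equals the tax, 38.
Welfare loss = ½ × 8.4444 × 38 = 160.44.

160.44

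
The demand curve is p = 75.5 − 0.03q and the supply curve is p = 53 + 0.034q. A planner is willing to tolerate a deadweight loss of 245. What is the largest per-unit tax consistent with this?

5.6

Competitive equilibrium: 75.5 − 0.03q = 53 + 0.034q → q* = 351.5625, p* = 64.9531.
A tax t gives Δq = t/0.064 and wedge t, so DWL = t²/0.128.
t²/0.128 = 245 → t² = 31.36 → t = 5.6.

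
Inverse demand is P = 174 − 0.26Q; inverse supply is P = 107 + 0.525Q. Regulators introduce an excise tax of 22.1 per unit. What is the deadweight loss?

311.09

Competitive equilibrium: 174 − 0.26Q = 107 + 0.525Q → Q* = 85.3503, P* = 151.8089.
With the tax, the buyer price exceeds the seller price by 22.1: (174 − 0.26Q) − (107 + 0.525Q) = 22.1 → Q' = 57.1975.
ΔQ = 85.3503 − 57.1975 = 28.1528; the wedge equals the tax, 22.1.
Welfare loss = ½ × 28.1528 × 22.1 = 311.09.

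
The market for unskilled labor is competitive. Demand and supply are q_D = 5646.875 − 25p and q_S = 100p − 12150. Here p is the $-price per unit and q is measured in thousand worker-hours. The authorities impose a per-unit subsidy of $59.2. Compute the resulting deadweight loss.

In inverse form: demand p = 225.875 − 0.04q, supply p = 121.5 + 0.01q.
Competitive equilibrium: 225.875 − 0.04q = 121.5 + 0.01q → q* = 2087.5, p* = 142.375.
The subsidy lowers effective supply by 59.2: p = 62.3 + 0.01q.
New quantity: 225.875 − 0.04q = 62.3 + 0.01q → q' = 3271.5.
Overproduction Δq = 3271.5 − 2087.5 = 1184; wedge = subsidy = 59.2.
DWL = ½ × 1184 × 59.2 = $35046.40 thousand.

$35046.40 thousand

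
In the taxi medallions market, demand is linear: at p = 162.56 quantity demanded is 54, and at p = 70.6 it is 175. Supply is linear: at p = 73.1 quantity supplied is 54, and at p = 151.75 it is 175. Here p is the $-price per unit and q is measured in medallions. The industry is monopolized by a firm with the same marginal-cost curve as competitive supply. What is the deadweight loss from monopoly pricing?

Demand slope = (70.6 − 162.56)/(175 − 54) = −0.76, so p = 203.6 − 0.76q.
Supply slope = (151.75 − 73.1)/(175 − 54) = 0.65, so p = 38 + 0.65q.
Competitive equilibrium: 203.6 − 0.76q = 38 + 0.65q → q* = 117.4468, p* = 114.3404.
Marginal revenue: MR = 203.6 − 1.52q. Set MR = MC: 203.6 − 1.52q = 38 + 0.65q → q_m = 76.3134.
Price p_m = 203.6 − 0.76·76.3134 = 145.6018; MC(q_m) = 38 + 0.65·76.3134 = 87.6037.
Competitive q* = 117.4468, so Δq = 41.1334; wedge = 145.6018 − 87.6037 = 57.9981.
Welfare loss = ½ × 41.1334 × 57.9981 = $1192.83.

$1192.83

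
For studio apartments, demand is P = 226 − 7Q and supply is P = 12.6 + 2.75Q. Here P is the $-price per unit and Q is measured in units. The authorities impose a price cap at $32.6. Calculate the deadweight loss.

Competitive equilibrium: 226 − 7Q = 12.6 + 2.75Q → Q* = 21.88718, P* = 72.78974.
At the ceiling P = 32.6, quantity supplied = (32.6 − 12.6)/2.75 = 7.27273.
Willingness to pay at Q' = 7.27273: 226 − 7·7.27273 = 175.09089.
ΔQ = 21.88718 − 7.27273 = 14.61445; wedge = 175.09089 − 32.6 = 142.49089.
The triangle = ½ × 14.61445 × 142.49089 = $1041.21.

$1041.21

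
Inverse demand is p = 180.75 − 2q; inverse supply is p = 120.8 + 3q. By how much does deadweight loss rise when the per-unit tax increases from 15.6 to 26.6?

Competitive equilibrium: 180.75 − 2q = 120.8 + 3q → q* = 11.99, p* = 156.77.
For a per-unit tax t: Δq = t/5, so DWL = ½·t·(t/5) = t²/10.
At t = 15.6: DWL = 24.336. At t = 26.6: DWL = 70.756.
Increase = 70.756 − 24.336 = 46.42.

46.42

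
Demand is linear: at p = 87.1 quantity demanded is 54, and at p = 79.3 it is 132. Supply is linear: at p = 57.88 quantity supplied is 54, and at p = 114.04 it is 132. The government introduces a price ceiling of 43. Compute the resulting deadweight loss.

1299.61

Demand slope = (79.3 − 87.1)/(132 − 54) = −0.1, so p = 92.5 − 0.1q.
Supply slope = (114.04 − 57.88)/(132 − 54) = 0.72, so p = 19 + 0.72q.
Competitive equilibrium: 92.5 − 0.1q = 19 + 0.72q → q* = 89.6341, p* = 83.5366.
At the ceiling p = 43, quantity supplied = (43 − 19)/0.72 = 33.3333.
Willingness to pay at q' = 33.3333: 92.5 − 0.1·33.3333 = 89.1667.
Δq = 89.6341 − 33.3333 = 56.3008; wedge = 89.1667 − 43 = 46.1667.
Welfare loss = ½ × 56.3008 × 46.1667 = 1299.61.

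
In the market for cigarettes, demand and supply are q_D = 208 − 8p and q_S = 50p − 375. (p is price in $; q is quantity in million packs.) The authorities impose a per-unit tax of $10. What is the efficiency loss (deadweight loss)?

$344.83 million

In inverse form: demand p = 26 − 0.125q, supply p = 7.5 + 0.02q.
Competitive equilibrium: 26 − 0.125q = 7.5 + 0.02q → q* = 127.5862, p* = 10.0517.
With the tax, the buyer price exceeds the seller price by 10: (26 − 0.125q) − (7.5 + 0.02q) = 10 → q' = 58.6207.
Δq = 127.5862 − 58.6207 = 68.9655; the wedge equals the tax, 10.
Deadweight loss = ½ × 68.9655 × 10 = $344.83 million.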